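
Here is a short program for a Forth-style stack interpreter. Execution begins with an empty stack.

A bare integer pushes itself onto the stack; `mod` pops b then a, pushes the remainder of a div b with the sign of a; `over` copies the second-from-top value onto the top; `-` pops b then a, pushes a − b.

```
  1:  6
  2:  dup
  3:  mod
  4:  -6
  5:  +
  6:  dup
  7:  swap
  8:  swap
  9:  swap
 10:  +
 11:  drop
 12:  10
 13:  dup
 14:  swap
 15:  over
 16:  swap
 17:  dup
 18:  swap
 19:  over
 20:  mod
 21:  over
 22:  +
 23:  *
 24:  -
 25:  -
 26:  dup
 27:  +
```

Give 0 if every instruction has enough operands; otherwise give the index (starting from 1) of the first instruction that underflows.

0

6    -> 6
dup  -> 6 6
mod  -> 0
-6   -> 0 -6
+    -> -6
dup  -> -6 -6
swap -> -6 -6
swap -> -6 -6
swap -> -6 -6
+    -> -12
drop -> (empty)
10   -> 10
dup  -> 10 10
swap -> 10 10
over -> 10 10 10
swap -> 10 10 10
dup  -> 10 10 10 10
swap -> 10 10 10 10
over -> 10 10 10 10 10
mod  -> 10 10 10 0
over -> 10 10 10 0 10
+    -> 10 10 10 10
*    -> 10 10 100
-    -> 10 -90
-    -> 100
dup  -> 100 100
+    -> 200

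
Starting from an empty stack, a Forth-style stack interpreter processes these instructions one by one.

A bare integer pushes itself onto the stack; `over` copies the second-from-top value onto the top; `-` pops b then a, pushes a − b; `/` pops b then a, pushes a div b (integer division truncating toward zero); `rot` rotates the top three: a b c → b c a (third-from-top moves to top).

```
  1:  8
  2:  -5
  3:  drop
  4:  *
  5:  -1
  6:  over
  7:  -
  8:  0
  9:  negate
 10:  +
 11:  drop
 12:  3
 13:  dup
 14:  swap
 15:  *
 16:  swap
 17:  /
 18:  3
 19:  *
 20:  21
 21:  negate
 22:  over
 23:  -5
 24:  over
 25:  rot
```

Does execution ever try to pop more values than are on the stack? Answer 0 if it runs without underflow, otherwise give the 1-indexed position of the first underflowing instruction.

8    : 8
-5   : 8 -5
drop : 8
*  — needs 2 operands, stack has 1 → underflow

4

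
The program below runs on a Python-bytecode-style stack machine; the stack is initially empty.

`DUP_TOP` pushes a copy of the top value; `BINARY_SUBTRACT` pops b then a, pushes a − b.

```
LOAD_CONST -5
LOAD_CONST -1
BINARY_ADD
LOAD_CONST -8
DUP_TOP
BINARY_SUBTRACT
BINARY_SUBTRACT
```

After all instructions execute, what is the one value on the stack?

LOAD_CONST -5   → -5
LOAD_CONST -1   → -5 -1
BINARY_ADD      → -6
LOAD_CONST -8   → -6 -8
DUP_TOP         → -6 -8 -8
BINARY_SUBTRACT → -6 0
BINARY_SUBTRACT → -6

-6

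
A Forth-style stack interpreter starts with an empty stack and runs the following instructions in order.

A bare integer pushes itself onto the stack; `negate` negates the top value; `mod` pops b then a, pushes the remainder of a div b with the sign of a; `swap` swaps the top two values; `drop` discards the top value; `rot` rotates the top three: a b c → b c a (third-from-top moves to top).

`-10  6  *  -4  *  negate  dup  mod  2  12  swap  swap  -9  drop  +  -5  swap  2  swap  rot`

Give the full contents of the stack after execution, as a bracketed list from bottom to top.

[0, 2, 14, -5]

-10     -10
6       -10 6
*       -60
-4      -60 -4
*       240
negate  -240
dup     -240 -240
mod     0
2       0 2
12      0 2 12
swap    0 12 2
swap    0 2 12
-9      0 2 12 -9
drop    0 2 12
+       0 14
-5      0 14 -5
swap    0 -5 14
2       0 -5 14 2
swap    0 -5 2 14
rot     0 2 14 -5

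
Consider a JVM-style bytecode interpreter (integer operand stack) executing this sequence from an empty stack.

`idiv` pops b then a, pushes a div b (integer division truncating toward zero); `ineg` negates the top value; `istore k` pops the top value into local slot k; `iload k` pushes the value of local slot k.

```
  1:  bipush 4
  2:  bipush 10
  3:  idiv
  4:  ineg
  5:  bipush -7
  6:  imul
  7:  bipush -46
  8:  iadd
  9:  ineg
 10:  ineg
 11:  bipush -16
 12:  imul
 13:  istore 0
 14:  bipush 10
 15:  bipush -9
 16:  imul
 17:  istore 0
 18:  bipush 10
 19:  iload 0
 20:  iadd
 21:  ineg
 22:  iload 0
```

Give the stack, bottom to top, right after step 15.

[10, -9]

bipush 4    4
bipush 10   4 10
idiv        0
ineg        0
bipush -7   0 -7
imul        0
bipush -46  0 -46
iadd        -46
ineg        46
ineg        -46
bipush -16  -46 -16
imul        736
istore 0    (empty)
bipush 10   10
bipush -9   10 -9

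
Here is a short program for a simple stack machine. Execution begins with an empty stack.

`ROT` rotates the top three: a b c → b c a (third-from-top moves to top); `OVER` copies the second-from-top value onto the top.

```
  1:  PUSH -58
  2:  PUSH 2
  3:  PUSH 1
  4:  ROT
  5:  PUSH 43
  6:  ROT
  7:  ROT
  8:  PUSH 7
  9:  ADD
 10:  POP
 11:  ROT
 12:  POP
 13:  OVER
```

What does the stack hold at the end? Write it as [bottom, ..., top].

[43, 1, 43]

PUSH -58 : -58
PUSH 2   : -58 2
PUSH 1   : -58 2 1
ROT      : 2 1 -58
PUSH 43  : 2 1 -58 43
ROT      : 2 -58 43 1
ROT      : 2 43 1 -58
PUSH 7   : 2 43 1 -58 7
ADD      : 2 43 1 -51
POP      : 2 43 1
ROT      : 43 1 2
POP      : 43 1
OVER     : 43 1 43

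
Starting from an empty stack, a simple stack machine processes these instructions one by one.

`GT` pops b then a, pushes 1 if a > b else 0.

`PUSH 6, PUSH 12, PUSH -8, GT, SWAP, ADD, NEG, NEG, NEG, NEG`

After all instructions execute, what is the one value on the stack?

PUSH 6  -> 6
PUSH 12 -> 6 12
PUSH -8 -> 6 12 -8
GT      -> 6 1
SWAP    -> 1 6
ADD     -> 7
NEG     -> -7
NEG     -> 7
NEG     -> -7
NEG     -> 7

7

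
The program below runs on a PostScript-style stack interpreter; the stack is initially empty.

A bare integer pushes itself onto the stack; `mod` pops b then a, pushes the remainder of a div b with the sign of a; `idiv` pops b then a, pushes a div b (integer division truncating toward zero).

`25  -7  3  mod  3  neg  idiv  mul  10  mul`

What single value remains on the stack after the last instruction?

0

25   → [25]
-7   → [25, -7]
3    → [25, -7, 3]
mod  → [25, -1]
3    → [25, -1, 3]
neg  → [25, -1, -3]
idiv → [25, 0]
mul  → [0]
10   → [0, 10]
mul  → [0]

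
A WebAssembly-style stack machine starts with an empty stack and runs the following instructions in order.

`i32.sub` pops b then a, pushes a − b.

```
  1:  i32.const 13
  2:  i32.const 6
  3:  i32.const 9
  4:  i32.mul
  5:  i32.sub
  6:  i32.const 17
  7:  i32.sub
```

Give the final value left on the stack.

-58

i32.const 13 → [13]
i32.const 6  → [13, 6]
i32.const 9  → [13, 6, 9]
i32.mul      → [13, 54]
i32.sub      → [-41]
i32.const 17 → [-41, 17]
i32.sub      → [-58]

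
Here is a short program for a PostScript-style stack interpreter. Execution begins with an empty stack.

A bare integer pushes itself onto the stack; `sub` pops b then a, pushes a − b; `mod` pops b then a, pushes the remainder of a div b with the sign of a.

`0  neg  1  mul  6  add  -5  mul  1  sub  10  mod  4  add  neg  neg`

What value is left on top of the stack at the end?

0   -> [0]
neg -> [0]
1   -> [0, 1]
mul -> [0]
6   -> [0, 6]
add -> [6]
-5  -> [6, -5]
mul -> [-30]
1   -> [-30, 1]
sub -> [-31]
10  -> [-31, 10]
mod -> [-1]
4   -> [-1, 4]
add -> [3]
neg -> [-3]
neg -> [3]

3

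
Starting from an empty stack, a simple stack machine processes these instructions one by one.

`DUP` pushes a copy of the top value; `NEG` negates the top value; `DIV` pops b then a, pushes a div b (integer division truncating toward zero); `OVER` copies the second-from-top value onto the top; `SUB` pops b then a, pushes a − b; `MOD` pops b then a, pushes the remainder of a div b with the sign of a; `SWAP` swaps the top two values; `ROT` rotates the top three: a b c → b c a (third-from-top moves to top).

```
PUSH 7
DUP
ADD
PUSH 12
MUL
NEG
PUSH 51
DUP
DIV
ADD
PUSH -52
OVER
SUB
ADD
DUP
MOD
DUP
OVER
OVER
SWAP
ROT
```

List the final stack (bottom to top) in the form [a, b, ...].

[0, 0, 0, 0]

PUSH 7   → 7
DUP      → 7 7
ADD      → 14
PUSH 12  → 14 12
MUL      → 168
NEG      → -168
PUSH 51  → -168 51
DUP      → -168 51 51
DIV      → -168 1
ADD      → -167
PUSH -52 → -167 -52
OVER     → -167 -52 -167
SUB      → -167 115
ADD      → -52
DUP      → -52 -52
MOD      → 0
DUP      → 0 0
OVER     → 0 0 0
OVER     → 0 0 0 0
SWAP     → 0 0 0 0
ROT      → 0 0 0 0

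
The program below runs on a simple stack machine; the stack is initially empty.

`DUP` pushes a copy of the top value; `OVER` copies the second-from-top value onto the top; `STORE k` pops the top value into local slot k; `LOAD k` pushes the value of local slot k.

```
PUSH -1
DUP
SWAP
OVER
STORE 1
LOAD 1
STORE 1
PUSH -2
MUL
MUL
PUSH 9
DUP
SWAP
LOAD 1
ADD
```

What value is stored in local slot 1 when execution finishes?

PUSH -1  [-1]
DUP      [-1, -1]
SWAP     [-1, -1]
OVER     [-1, -1, -1]
STORE 1  [-1, -1]
LOAD 1   [-1, -1, -1]
STORE 1  [-1, -1]
PUSH -2  [-1, -1, -2]
MUL      [-1, 2]
MUL      [-2]
PUSH 9   [-2, 9]
DUP      [-2, 9, 9]
SWAP     [-2, 9, 9]
LOAD 1   [-2, 9, 9, -1]
ADD      [-2, 9, 8]

-1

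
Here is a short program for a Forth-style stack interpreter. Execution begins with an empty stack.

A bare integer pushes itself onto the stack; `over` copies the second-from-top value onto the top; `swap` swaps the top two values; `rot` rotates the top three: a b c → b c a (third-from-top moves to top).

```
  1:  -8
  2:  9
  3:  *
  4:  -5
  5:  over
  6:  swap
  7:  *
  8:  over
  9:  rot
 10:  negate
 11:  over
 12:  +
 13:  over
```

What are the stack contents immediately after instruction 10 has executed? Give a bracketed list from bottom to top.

-8     : [-8]
9      : [-8, 9]
*      : [-72]
-5     : [-72, -5]
over   : [-72, -5, -72]
swap   : [-72, -72, -5]
*      : [-72, 360]
over   : [-72, 360, -72]
rot    : [360, -72, -72]
negate : [360, -72, 72]

[360, -72, 72]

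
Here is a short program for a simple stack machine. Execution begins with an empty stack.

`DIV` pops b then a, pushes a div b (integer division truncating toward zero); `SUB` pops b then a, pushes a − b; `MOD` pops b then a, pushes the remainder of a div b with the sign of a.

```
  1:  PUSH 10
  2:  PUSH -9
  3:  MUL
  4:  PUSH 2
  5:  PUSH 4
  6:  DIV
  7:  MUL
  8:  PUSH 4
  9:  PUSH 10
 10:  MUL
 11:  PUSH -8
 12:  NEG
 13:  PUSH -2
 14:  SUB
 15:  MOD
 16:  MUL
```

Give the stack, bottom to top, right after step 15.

PUSH 10 : [10]
PUSH -9 : [10, -9]
MUL     : [-90]
PUSH 2  : [-90, 2]
PUSH 4  : [-90, 2, 4]
DIV     : [-90, 0]
MUL     : [0]
PUSH 4  : [0, 4]
PUSH 10 : [0, 4, 10]
MUL     : [0, 40]
PUSH -8 : [0, 40, -8]
NEG     : [0, 40, 8]
PUSH -2 : [0, 40, 8, -2]
SUB     : [0, 40, 10]
MOD     : [0, 0]

[0, 0]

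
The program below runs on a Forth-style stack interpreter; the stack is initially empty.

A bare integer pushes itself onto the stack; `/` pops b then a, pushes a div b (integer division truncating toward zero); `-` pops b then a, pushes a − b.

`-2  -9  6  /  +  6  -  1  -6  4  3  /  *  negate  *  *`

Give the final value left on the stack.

-54

-2     → [-2]
-9     → [-2, -9]
6      → [-2, -9, 6]
/      → [-2, -1]
+      → [-3]
6      → [-3, 6]
-      → [-9]
1      → [-9, 1]
-6     → [-9, 1, -6]
4      → [-9, 1, -6, 4]
3      → [-9, 1, -6, 4, 3]
/      → [-9, 1, -6, 1]
*      → [-9, 1, -6]
negate → [-9, 1, 6]
*      → [-9, 6]
*      → [-54]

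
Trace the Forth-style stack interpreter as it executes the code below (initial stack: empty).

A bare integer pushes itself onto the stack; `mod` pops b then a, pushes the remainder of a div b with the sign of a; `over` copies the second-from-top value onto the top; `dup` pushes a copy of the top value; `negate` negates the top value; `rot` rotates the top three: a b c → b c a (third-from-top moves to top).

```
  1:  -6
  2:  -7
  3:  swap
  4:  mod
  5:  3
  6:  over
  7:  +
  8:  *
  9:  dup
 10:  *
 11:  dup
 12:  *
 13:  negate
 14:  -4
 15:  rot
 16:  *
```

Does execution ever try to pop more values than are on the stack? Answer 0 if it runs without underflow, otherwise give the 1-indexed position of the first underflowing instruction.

-6     : [-6]
-7     : [-6, -7]
swap   : [-7, -6]
mod    : [-1]
3      : [-1, 3]
over   : [-1, 3, -1]
+      : [-1, 2]
*      : [-2]
dup    : [-2, -2]
*      : [4]
dup    : [4, 4]
*      : [16]
negate : [-16]
-4     : [-16, -4]
rot  — needs 3 operands, stack has 2 → underflow

15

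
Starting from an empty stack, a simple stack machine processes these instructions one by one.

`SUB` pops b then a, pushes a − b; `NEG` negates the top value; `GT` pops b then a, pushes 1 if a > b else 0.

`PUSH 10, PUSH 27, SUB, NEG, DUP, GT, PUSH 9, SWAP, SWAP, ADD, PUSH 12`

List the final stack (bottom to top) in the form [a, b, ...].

[9, 12]

PUSH 10 -> 10
PUSH 27 -> 10 27
SUB     -> -17
NEG     -> 17
DUP     -> 17 17
GT      -> 0
PUSH 9  -> 0 9
SWAP    -> 9 0
SWAP    -> 0 9
ADD     -> 9
PUSH 12 -> 9 12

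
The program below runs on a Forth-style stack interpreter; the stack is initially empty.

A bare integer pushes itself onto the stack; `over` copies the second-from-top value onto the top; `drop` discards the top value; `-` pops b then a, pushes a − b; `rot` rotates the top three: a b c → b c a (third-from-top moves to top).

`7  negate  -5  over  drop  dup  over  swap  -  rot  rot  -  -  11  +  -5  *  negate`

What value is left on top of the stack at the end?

65

7       7
negate  -7
-5      -7 -5
over    -7 -5 -7
drop    -7 -5
dup     -7 -5 -5
over    -7 -5 -5 -5
swap    -7 -5 -5 -5
-       -7 -5 0
rot     -5 0 -7
rot     0 -7 -5
-       0 -2
-       2
11      2 11
+       13
-5      13 -5
*       -65
negate  65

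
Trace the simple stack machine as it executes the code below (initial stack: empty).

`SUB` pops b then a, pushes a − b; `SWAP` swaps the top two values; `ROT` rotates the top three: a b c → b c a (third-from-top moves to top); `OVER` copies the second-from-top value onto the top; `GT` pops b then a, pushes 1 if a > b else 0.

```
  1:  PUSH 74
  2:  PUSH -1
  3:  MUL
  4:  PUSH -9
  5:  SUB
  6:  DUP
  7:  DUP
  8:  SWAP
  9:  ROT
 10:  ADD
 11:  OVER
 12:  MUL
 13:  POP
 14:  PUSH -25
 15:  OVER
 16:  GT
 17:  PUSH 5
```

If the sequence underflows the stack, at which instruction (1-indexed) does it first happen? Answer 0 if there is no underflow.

0

PUSH 74   [74]
PUSH -1   [74, -1]
MUL       [-74]
PUSH -9   [-74, -9]
SUB       [-65]
DUP       [-65, -65]
DUP       [-65, -65, -65]
SWAP      [-65, -65, -65]
ROT       [-65, -65, -65]
ADD       [-65, -130]
OVER      [-65, -130, -65]
MUL       [-65, 8450]
POP       [-65]
PUSH -25  [-65, -25]
OVER      [-65, -25, -65]
GT        [-65, 1]
PUSH 5    [-65, 1, 5]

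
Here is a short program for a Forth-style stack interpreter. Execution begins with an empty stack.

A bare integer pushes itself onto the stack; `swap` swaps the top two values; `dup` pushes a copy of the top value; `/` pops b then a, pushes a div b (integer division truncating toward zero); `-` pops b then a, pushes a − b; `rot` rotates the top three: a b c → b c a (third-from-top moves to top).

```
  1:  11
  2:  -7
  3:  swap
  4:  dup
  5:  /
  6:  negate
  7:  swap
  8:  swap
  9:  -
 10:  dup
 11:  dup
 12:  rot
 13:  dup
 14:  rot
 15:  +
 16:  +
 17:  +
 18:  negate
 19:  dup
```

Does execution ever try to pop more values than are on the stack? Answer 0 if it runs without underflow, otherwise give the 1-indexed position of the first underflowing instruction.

11     : 11
-7     : 11 -7
swap   : -7 11
dup    : -7 11 11
/      : -7 1
negate : -7 -1
swap   : -1 -7
swap   : -7 -1
-      : -6
dup    : -6 -6
dup    : -6 -6 -6
rot    : -6 -6 -6
dup    : -6 -6 -6 -6
rot    : -6 -6 -6 -6
+      : -6 -6 -12
+      : -6 -18
+      : -24
negate : 24
dup    : 24 24

0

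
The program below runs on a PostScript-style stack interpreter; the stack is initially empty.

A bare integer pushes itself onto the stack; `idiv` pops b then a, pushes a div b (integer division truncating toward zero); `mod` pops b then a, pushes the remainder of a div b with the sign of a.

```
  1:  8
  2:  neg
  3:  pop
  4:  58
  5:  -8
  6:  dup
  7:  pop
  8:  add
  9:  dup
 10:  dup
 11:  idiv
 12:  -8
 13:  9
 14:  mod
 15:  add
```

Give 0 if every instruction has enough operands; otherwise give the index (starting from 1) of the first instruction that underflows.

0

8    → 8
neg  → -8
pop  → (empty)
58   → 58
-8   → 58 -8
dup  → 58 -8 -8
pop  → 58 -8
add  → 50
dup  → 50 50
dup  → 50 50 50
idiv → 50 1
-8   → 50 1 -8
9    → 50 1 -8 9
mod  → 50 1 -8
add  → 50 -7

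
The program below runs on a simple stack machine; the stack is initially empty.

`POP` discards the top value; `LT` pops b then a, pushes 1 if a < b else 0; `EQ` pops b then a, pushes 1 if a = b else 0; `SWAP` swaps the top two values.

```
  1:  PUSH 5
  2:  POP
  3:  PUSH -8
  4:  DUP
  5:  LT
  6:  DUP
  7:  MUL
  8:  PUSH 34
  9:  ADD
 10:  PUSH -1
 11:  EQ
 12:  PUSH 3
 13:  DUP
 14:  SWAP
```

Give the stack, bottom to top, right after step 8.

[0, 34]

PUSH 5  → 5
POP     → (empty)
PUSH -8 → -8
DUP     → -8 -8
LT      → 0
DUP     → 0 0
MUL     → 0
PUSH 34 → 0 34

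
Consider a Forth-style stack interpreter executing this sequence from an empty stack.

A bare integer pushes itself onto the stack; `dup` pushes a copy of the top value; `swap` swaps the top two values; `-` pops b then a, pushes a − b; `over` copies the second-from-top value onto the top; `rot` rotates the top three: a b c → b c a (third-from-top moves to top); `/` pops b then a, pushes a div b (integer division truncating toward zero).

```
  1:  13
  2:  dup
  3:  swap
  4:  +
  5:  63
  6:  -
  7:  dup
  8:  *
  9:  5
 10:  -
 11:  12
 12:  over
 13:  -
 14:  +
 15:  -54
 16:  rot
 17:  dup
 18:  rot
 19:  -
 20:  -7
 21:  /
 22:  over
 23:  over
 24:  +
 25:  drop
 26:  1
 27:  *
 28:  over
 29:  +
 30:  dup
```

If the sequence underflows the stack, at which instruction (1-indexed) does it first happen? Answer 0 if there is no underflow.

16

13   → [13]
dup  → [13, 13]
swap → [13, 13]
+    → [26]
63   → [26, 63]
-    → [-37]
dup  → [-37, -37]
*    → [1369]
5    → [1369, 5]
-    → [1364]
12   → [1364, 12]
over → [1364, 12, 1364]
-    → [1364, -1352]
+    → [12]
-54  → [12, -54]
rot  — needs 3 operands, stack has 2 → underflow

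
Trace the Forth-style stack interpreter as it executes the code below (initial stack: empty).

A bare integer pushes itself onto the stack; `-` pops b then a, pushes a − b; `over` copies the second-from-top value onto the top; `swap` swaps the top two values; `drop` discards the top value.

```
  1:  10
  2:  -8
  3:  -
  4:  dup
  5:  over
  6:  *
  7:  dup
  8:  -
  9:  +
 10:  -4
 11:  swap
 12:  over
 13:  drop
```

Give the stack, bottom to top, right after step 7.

[18, 324, 324]

10   -> [10]
-8   -> [10, -8]
-    -> [18]
dup  -> [18, 18]
over -> [18, 18, 18]
*    -> [18, 324]
dup  -> [18, 324, 324]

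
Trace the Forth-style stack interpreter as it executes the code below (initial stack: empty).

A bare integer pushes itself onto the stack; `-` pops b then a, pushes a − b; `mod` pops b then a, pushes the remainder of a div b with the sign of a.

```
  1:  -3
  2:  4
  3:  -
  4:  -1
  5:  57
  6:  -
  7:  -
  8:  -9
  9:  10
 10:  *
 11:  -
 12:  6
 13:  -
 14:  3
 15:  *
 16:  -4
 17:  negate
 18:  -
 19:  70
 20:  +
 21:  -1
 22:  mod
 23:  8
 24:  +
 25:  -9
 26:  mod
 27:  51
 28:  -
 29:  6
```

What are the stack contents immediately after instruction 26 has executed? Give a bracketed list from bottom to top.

[8]

-3      [-3]
4       [-3, 4]
-       [-7]
-1      [-7, -1]
57      [-7, -1, 57]
-       [-7, -58]
-       [51]
-9      [51, -9]
10      [51, -9, 10]
*       [51, -90]
-       [141]
6       [141, 6]
-       [135]
3       [135, 3]
*       [405]
-4      [405, -4]
negate  [405, 4]
-       [401]
70      [401, 70]
+       [471]
-1      [471, -1]
mod     [0]
8       [0, 8]
+       [8]
-9      [8, -9]
mod     [8]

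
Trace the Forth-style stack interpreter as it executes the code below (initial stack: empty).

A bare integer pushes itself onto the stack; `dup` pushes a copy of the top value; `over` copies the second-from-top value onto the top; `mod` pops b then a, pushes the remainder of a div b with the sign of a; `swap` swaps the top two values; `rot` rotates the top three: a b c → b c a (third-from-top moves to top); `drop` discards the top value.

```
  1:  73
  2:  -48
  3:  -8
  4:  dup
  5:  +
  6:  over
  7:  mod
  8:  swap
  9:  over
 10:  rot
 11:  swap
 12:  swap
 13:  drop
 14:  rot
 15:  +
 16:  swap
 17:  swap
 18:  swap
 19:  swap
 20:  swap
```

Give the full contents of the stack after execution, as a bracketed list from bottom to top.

73   → 73
-48  → 73 -48
-8   → 73 -48 -8
dup  → 73 -48 -8 -8
+    → 73 -48 -16
over → 73 -48 -16 -48
mod  → 73 -48 -16
swap → 73 -16 -48
over → 73 -16 -48 -16
rot  → 73 -48 -16 -16
swap → 73 -48 -16 -16
swap → 73 -48 -16 -16
drop → 73 -48 -16
rot  → -48 -16 73
+    → -48 57
swap → 57 -48
swap → -48 57
swap → 57 -48
swap → -48 57
swap → 57 -48

[57, -48]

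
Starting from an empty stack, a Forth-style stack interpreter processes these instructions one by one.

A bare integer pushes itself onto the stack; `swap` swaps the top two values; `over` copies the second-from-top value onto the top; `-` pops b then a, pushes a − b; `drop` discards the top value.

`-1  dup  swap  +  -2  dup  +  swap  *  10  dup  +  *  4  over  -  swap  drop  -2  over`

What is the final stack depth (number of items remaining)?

3

-1    [-1]
dup   [-1, -1]
swap  [-1, -1]
+     [-2]
-2    [-2, -2]
dup   [-2, -2, -2]
+     [-2, -4]
swap  [-4, -2]
*     [8]
10    [8, 10]
dup   [8, 10, 10]
+     [8, 20]
*     [160]
4     [160, 4]
over  [160, 4, 160]
-     [160, -156]
swap  [-156, 160]
drop  [-156]
-2    [-156, -2]
over  [-156, -2, -156]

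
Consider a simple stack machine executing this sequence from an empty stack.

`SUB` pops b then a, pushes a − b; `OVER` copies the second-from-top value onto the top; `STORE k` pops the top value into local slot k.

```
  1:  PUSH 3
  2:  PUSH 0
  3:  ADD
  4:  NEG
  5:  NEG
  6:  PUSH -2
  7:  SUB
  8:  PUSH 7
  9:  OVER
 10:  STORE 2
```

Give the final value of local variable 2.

PUSH 3  -> [3]
PUSH 0  -> [3, 0]
ADD     -> [3]
NEG     -> [-3]
NEG     -> [3]
PUSH -2 -> [3, -2]
SUB     -> [5]
PUSH 7  -> [5, 7]
OVER    -> [5, 7, 5]
STORE 2 -> [5, 7]

5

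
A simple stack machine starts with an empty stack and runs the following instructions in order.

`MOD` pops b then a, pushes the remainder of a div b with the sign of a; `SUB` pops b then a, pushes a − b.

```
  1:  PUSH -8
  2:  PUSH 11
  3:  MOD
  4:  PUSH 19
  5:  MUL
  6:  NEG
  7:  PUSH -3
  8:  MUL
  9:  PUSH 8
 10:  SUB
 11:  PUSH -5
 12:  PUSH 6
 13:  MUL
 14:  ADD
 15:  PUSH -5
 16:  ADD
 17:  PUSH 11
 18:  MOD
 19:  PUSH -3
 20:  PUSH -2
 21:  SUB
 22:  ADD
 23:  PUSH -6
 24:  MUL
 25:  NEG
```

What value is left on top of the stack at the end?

-30

PUSH -8 -> [-8]
PUSH 11 -> [-8, 11]
MOD     -> [-8]
PUSH 19 -> [-8, 19]
MUL     -> [-152]
NEG     -> [152]
PUSH -3 -> [152, -3]
MUL     -> [-456]
PUSH 8  -> [-456, 8]
SUB     -> [-464]
PUSH -5 -> [-464, -5]
PUSH 6  -> [-464, -5, 6]
MUL     -> [-464, -30]
ADD     -> [-494]
PUSH -5 -> [-494, -5]
ADD     -> [-499]
PUSH 11 -> [-499, 11]
MOD     -> [-4]
PUSH -3 -> [-4, -3]
PUSH -2 -> [-4, -3, -2]
SUB     -> [-4, -1]
ADD     -> [-5]
PUSH -6 -> [-5, -6]
MUL     -> [30]
NEG     -> [-30]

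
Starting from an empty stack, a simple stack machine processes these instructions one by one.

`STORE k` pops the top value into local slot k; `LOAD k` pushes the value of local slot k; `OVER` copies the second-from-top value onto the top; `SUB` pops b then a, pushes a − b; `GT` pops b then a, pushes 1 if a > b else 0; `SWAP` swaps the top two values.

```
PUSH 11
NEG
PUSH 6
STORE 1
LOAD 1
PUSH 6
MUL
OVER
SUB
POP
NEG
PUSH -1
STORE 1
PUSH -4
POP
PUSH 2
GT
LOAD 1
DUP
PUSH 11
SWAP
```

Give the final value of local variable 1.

PUSH 11 -> [11]
NEG     -> [-11]
PUSH 6  -> [-11, 6]
STORE 1 -> [-11]
LOAD 1  -> [-11, 6]
PUSH 6  -> [-11, 6, 6]
MUL     -> [-11, 36]
OVER    -> [-11, 36, -11]
SUB     -> [-11, 47]
POP     -> [-11]
NEG     -> [11]
PUSH -1 -> [11, -1]
STORE 1 -> [11]
PUSH -4 -> [11, -4]
POP     -> [11]
PUSH 2  -> [11, 2]
GT      -> [1]
LOAD 1  -> [1, -1]
DUP     -> [1, -1, -1]
PUSH 11 -> [1, -1, -1, 11]
SWAP    -> [1, -1, 11, -1]

-1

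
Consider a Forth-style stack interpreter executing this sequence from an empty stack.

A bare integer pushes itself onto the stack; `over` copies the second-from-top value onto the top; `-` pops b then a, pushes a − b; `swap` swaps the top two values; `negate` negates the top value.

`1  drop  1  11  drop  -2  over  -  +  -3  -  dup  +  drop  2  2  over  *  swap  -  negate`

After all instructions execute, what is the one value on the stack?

-2

1      -> 1
drop   -> (empty)
1      -> 1
11     -> 1 11
drop   -> 1
-2     -> 1 -2
over   -> 1 -2 1
-      -> 1 -3
+      -> -2
-3     -> -2 -3
-      -> 1
dup    -> 1 1
+      -> 2
drop   -> (empty)
2      -> 2
2      -> 2 2
over   -> 2 2 2
*      -> 2 4
swap   -> 4 2
-      -> 2
negate -> -2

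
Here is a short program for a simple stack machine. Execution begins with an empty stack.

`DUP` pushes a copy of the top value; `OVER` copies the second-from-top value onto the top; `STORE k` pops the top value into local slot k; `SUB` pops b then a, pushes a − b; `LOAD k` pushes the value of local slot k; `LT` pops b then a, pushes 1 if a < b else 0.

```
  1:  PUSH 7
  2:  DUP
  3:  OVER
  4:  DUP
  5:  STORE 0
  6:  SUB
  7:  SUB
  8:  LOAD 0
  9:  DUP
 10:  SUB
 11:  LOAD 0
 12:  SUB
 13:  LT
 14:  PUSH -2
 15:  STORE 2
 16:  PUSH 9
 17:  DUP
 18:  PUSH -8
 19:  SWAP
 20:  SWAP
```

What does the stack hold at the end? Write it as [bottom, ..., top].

PUSH 7  -> 7
DUP     -> 7 7
OVER    -> 7 7 7
DUP     -> 7 7 7 7
STORE 0 -> 7 7 7
SUB     -> 7 0
SUB     -> 7
LOAD 0  -> 7 7
DUP     -> 7 7 7
SUB     -> 7 0
LOAD 0  -> 7 0 7
SUB     -> 7 -7
LT      -> 0
PUSH -2 -> 0 -2
STORE 2 -> 0
PUSH 9  -> 0 9
DUP     -> 0 9 9
PUSH -8 -> 0 9 9 -8
SWAP    -> 0 9 -8 9
SWAP    -> 0 9 9 -8

[0, 9, 9, -8]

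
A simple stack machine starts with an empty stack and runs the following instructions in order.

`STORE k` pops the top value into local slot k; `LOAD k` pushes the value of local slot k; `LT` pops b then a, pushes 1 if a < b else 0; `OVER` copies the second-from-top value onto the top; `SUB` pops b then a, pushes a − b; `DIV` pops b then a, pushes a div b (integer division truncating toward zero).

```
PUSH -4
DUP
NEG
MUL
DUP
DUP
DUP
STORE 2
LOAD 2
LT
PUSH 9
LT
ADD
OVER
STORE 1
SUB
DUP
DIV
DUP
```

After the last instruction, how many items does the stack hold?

PUSH -4  -4
DUP      -4 -4
NEG      -4 4
MUL      -16
DUP      -16 -16
DUP      -16 -16 -16
DUP      -16 -16 -16 -16
STORE 2  -16 -16 -16
LOAD 2   -16 -16 -16 -16
LT       -16 -16 0
PUSH 9   -16 -16 0 9
LT       -16 -16 1
ADD      -16 -15
OVER     -16 -15 -16
STORE 1  -16 -15
SUB      -1
DUP      -1 -1
DIV      1
DUP      1 1

2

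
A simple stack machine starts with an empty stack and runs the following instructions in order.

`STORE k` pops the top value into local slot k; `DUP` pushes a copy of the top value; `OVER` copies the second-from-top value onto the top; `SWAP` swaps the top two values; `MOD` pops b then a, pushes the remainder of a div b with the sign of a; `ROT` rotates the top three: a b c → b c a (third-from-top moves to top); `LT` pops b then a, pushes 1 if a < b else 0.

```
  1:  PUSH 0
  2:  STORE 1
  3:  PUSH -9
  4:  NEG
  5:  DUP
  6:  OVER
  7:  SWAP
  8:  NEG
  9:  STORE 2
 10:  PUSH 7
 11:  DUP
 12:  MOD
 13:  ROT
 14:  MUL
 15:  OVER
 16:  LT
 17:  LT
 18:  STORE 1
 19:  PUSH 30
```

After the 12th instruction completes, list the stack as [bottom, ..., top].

PUSH 0  → [0]
STORE 1 → []
PUSH -9 → [-9]
NEG     → [9]
DUP     → [9, 9]
OVER    → [9, 9, 9]
SWAP    → [9, 9, 9]
NEG     → [9, 9, -9]
STORE 2 → [9, 9]
PUSH 7  → [9, 9, 7]
DUP     → [9, 9, 7, 7]
MOD     → [9, 9, 0]

[9, 9, 0]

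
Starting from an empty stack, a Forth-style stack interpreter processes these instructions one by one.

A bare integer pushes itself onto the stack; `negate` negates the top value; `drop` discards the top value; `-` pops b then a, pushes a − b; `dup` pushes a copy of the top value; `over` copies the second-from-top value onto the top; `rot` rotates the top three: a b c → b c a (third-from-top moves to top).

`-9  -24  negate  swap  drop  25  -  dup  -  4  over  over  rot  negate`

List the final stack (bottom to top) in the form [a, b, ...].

-9     -> -9
-24    -> -9 -24
negate -> -9 24
swap   -> 24 -9
drop   -> 24
25     -> 24 25
-      -> -1
dup    -> -1 -1
-      -> 0
4      -> 0 4
over   -> 0 4 0
over   -> 0 4 0 4
rot    -> 0 0 4 4
negate -> 0 0 4 -4

[0, 0, 4, -4]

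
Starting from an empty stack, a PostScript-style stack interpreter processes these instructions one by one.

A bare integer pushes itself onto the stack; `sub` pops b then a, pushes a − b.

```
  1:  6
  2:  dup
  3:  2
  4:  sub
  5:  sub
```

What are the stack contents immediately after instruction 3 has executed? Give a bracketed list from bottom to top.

6   -> [6]
dup -> [6, 6]
2   -> [6, 6, 2]

[6, 6, 2]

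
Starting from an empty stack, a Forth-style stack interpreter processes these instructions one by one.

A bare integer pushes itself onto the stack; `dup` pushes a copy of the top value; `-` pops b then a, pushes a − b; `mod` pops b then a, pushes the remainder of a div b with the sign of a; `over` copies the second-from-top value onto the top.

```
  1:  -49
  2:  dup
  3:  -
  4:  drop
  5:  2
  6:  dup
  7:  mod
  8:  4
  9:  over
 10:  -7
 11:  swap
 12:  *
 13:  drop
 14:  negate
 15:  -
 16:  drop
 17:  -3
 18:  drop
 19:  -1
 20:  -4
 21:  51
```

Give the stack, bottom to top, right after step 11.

[0, 4, -7, 0]

-49  -> [-49]
dup  -> [-49, -49]
-    -> [0]
drop -> []
2    -> [2]
dup  -> [2, 2]
mod  -> [0]
4    -> [0, 4]
over -> [0, 4, 0]
-7   -> [0, 4, 0, -7]
swap -> [0, 4, -7, 0]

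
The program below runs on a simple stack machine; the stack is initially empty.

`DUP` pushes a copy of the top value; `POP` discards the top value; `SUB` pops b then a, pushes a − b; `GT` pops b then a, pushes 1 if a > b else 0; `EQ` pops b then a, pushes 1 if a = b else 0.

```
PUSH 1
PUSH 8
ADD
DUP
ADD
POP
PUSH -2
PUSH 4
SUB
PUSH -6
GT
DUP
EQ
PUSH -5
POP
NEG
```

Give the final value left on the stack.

-1

PUSH 1   [1]
PUSH 8   [1, 8]
ADD      [9]
DUP      [9, 9]
ADD      [18]
POP      []
PUSH -2  [-2]
PUSH 4   [-2, 4]
SUB      [-6]
PUSH -6  [-6, -6]
GT       [0]
DUP      [0, 0]
EQ       [1]
PUSH -5  [1, -5]
POP      [1]
NEG      [-1]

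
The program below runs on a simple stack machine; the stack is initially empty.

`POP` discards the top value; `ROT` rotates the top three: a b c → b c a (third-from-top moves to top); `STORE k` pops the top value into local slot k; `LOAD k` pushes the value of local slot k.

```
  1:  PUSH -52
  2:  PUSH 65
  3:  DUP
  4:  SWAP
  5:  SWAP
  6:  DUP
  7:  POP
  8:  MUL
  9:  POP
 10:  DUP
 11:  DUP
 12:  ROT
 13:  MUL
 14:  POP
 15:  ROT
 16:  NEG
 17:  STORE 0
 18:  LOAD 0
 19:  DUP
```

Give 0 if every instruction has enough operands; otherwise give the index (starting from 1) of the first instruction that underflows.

PUSH -52 -> [-52]
PUSH 65  -> [-52, 65]
DUP      -> [-52, 65, 65]
SWAP     -> [-52, 65, 65]
SWAP     -> [-52, 65, 65]
DUP      -> [-52, 65, 65, 65]
POP      -> [-52, 65, 65]
MUL      -> [-52, 4225]
POP      -> [-52]
DUP      -> [-52, -52]
DUP      -> [-52, -52, -52]
ROT      -> [-52, -52, -52]
MUL      -> [-52, 2704]
POP      -> [-52]
ROT  — needs 3 operands, stack has 1 → underflow

15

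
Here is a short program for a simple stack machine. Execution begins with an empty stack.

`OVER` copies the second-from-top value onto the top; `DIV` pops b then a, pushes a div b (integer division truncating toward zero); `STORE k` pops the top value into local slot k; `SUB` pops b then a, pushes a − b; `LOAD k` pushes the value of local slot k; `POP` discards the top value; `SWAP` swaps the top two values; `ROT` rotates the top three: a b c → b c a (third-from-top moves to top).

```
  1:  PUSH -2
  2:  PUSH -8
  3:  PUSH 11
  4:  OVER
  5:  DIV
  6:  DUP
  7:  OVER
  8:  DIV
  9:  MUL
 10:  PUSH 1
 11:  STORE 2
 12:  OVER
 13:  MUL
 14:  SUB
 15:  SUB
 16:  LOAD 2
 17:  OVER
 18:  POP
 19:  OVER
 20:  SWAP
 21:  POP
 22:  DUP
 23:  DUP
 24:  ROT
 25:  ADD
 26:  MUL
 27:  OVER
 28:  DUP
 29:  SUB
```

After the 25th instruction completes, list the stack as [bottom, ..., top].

PUSH -2 -> -2
PUSH -8 -> -2 -8
PUSH 11 -> -2 -8 11
OVER    -> -2 -8 11 -8
DIV     -> -2 -8 -1
DUP     -> -2 -8 -1 -1
OVER    -> -2 -8 -1 -1 -1
DIV     -> -2 -8 -1 1
MUL     -> -2 -8 -1
PUSH 1  -> -2 -8 -1 1
STORE 2 -> -2 -8 -1
OVER    -> -2 -8 -1 -8
MUL     -> -2 -8 8
SUB     -> -2 -16
SUB     -> 14
LOAD 2  -> 14 1
OVER    -> 14 1 14
POP     -> 14 1
OVER    -> 14 1 14
SWAP    -> 14 14 1
POP     -> 14 14
DUP     -> 14 14 14
DUP     -> 14 14 14 14
ROT     -> 14 14 14 14
ADD     -> 14 14 28

[14, 14, 28]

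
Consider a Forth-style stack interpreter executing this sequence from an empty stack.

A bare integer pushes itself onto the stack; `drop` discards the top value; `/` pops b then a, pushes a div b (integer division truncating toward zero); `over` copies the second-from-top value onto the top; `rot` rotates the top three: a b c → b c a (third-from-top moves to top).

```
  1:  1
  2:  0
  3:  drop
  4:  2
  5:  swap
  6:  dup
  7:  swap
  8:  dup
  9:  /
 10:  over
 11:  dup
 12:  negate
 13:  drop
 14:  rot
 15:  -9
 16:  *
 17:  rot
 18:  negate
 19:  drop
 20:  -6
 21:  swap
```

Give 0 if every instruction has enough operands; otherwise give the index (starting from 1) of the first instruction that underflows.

1      → 1
0      → 1 0
drop   → 1
2      → 1 2
swap   → 2 1
dup    → 2 1 1
swap   → 2 1 1
dup    → 2 1 1 1
/      → 2 1 1
over   → 2 1 1 1
dup    → 2 1 1 1 1
negate → 2 1 1 1 -1
drop   → 2 1 1 1
rot    → 2 1 1 1
-9     → 2 1 1 1 -9
*      → 2 1 1 -9
rot    → 2 1 -9 1
negate → 2 1 -9 -1
drop   → 2 1 -9
-6     → 2 1 -9 -6
swap   → 2 1 -6 -9

0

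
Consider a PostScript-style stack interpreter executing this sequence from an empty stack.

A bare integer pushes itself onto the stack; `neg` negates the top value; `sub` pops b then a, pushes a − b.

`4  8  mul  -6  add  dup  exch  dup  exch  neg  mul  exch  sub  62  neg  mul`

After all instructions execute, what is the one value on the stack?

4    → 4
8    → 4 8
mul  → 32
-6   → 32 -6
add  → 26
dup  → 26 26
exch → 26 26
dup  → 26 26 26
exch → 26 26 26
neg  → 26 26 -26
mul  → 26 -676
exch → -676 26
sub  → -702
62   → -702 62
neg  → -702 -62
mul  → 43524

43524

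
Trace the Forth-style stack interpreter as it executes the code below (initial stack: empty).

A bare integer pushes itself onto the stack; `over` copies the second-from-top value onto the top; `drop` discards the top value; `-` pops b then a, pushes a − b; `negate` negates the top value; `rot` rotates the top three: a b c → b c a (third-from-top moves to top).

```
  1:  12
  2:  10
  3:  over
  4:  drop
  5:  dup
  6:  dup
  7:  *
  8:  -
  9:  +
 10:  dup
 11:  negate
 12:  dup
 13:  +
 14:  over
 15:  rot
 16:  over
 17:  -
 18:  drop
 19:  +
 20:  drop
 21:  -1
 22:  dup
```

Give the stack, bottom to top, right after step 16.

12     -> 12
10     -> 12 10
over   -> 12 10 12
drop   -> 12 10
dup    -> 12 10 10
dup    -> 12 10 10 10
*      -> 12 10 100
-      -> 12 -90
+      -> -78
dup    -> -78 -78
negate -> -78 78
dup    -> -78 78 78
+      -> -78 156
over   -> -78 156 -78
rot    -> 156 -78 -78
over   -> 156 -78 -78 -78

[156, -78, -78, -78]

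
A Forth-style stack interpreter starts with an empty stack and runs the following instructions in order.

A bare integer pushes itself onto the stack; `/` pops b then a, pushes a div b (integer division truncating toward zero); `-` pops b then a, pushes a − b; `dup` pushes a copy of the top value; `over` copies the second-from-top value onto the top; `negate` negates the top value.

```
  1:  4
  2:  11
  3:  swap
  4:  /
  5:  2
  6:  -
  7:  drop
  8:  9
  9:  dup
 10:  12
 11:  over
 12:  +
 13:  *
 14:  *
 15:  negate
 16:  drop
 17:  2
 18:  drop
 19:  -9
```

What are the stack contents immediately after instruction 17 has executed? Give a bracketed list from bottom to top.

4       4
11      4 11
swap    11 4
/       2
2       2 2
-       0
drop    (empty)
9       9
dup     9 9
12      9 9 12
over    9 9 12 9
+       9 9 21
*       9 189
*       1701
negate  -1701
drop    (empty)
2       2

[2]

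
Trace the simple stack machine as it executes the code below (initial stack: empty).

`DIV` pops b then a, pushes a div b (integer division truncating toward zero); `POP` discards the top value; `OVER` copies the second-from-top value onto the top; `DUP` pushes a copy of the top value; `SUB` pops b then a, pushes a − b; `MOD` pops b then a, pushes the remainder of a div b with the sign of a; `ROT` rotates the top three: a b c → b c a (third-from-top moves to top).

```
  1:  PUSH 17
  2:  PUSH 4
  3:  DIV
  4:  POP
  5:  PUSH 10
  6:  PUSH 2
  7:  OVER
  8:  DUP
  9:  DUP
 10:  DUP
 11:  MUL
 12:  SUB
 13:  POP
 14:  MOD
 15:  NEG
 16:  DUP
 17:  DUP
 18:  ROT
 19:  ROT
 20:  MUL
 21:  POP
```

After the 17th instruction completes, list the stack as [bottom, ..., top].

[10, -2, -2, -2]

PUSH 17 : [17]
PUSH 4  : [17, 4]
DIV     : [4]
POP     : []
PUSH 10 : [10]
PUSH 2  : [10, 2]
OVER    : [10, 2, 10]
DUP     : [10, 2, 10, 10]
DUP     : [10, 2, 10, 10, 10]
DUP     : [10, 2, 10, 10, 10, 10]
MUL     : [10, 2, 10, 10, 100]
SUB     : [10, 2, 10, -90]
POP     : [10, 2, 10]
MOD     : [10, 2]
NEG     : [10, -2]
DUP     : [10, -2, -2]
DUP     : [10, -2, -2, -2]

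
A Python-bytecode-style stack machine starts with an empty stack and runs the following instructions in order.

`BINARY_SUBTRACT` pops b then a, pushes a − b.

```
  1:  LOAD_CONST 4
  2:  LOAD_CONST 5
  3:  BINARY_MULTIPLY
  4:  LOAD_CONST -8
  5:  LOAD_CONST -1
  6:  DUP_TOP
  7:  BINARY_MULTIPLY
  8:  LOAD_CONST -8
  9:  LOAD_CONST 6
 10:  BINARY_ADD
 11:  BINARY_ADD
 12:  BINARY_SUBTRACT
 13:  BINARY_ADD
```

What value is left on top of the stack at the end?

13

LOAD_CONST 4    -> [4]
LOAD_CONST 5    -> [4, 5]
BINARY_MULTIPLY -> [20]
LOAD_CONST -8   -> [20, -8]
LOAD_CONST -1   -> [20, -8, -1]
DUP_TOP         -> [20, -8, -1, -1]
BINARY_MULTIPLY -> [20, -8, 1]
LOAD_CONST -8   -> [20, -8, 1, -8]
LOAD_CONST 6    -> [20, -8, 1, -8, 6]
BINARY_ADD      -> [20, -8, 1, -2]
BINARY_ADD      -> [20, -8, -1]
BINARY_SUBTRACT -> [20, -7]
BINARY_ADD      -> [13]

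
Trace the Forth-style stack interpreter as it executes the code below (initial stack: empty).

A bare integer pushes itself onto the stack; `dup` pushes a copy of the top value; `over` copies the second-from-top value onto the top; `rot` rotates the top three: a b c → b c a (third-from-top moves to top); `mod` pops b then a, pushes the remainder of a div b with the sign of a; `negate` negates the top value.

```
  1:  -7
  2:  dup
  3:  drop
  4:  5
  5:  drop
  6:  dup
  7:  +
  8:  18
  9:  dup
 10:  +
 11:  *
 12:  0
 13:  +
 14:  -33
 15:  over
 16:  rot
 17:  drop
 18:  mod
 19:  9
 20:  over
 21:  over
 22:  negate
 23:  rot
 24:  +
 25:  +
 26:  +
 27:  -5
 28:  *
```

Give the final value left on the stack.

-7     : -7
dup    : -7 -7
drop   : -7
5      : -7 5
drop   : -7
dup    : -7 -7
+      : -14
18     : -14 18
dup    : -14 18 18
+      : -14 36
*      : -504
0      : -504 0
+      : -504
-33    : -504 -33
over   : -504 -33 -504
rot    : -33 -504 -504
drop   : -33 -504
mod    : -33
9      : -33 9
over   : -33 9 -33
over   : -33 9 -33 9
negate : -33 9 -33 -9
rot    : -33 -33 -9 9
+      : -33 -33 0
+      : -33 -33
+      : -66
-5     : -66 -5
*      : 330

330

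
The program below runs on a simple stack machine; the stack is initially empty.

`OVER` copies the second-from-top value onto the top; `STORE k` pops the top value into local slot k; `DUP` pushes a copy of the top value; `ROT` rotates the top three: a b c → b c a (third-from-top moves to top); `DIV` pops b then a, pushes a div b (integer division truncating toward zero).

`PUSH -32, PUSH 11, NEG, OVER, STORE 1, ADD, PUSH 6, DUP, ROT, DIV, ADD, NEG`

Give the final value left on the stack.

PUSH -32 → [-32]
PUSH 11  → [-32, 11]
NEG      → [-32, -11]
OVER     → [-32, -11, -32]
STORE 1  → [-32, -11]
ADD      → [-43]
PUSH 6   → [-43, 6]
DUP      → [-43, 6, 6]
ROT      → [6, 6, -43]
DIV      → [6, 0]
ADD      → [6]
NEG      → [-6]

-6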